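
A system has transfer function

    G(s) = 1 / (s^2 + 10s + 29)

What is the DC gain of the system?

Set s = 0: G(0) = (1) / (29) = 1/29.

G(0) = 1/29 ≈ 0.03448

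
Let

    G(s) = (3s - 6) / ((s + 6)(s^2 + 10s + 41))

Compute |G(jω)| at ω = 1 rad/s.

|G(j1)| ≈ 0.02675

Substitute s = j1: numerator = -6 + j3, denominator = 230 + j100.
|G(j1)| = |-6 + j3| / |230 + j100| = 6.7082 / 250.80 ≈ 0.02675.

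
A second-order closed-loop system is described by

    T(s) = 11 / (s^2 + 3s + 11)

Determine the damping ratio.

ζ ≈ 0.4523

Compare the denominator to the standard form s^2 + 2ζωₙs + ωₙ².
ωₙ² = 11, so ωₙ = √11 ≈ 3.317 rad/s.
2ζωₙ = 3, so ζ = 3/(2·√11) ≈ 0.4523.
With ζ = 0.4523 the response is underdamped.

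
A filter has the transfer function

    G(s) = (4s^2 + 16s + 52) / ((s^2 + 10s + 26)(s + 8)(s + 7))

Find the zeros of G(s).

s = -2 + 3j, -2 - 3j

Set the numerator to zero: 4s^2 + 16s + 52 = 0, i.e. 4·(s^2 + 4s + 13) = 0.
Factoring: (s^2 + 4s + 13) = 0.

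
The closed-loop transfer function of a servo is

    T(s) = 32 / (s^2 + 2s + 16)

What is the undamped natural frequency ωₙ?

Compare the denominator to the standard form s^2 + 2ζωₙs + ωₙ².
ωₙ² = 16, so ωₙ = 4 rad/s.

ωₙ = 4 rad/s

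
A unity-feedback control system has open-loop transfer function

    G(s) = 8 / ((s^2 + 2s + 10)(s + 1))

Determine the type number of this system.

Type 0

The denominator has no factor of s at the origin — no free integrator — so this is a Type 0 system.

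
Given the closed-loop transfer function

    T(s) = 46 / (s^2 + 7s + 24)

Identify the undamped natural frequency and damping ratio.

Compare the denominator to the standard form s^2 + 2ζωₙs + ωₙ².
ωₙ² = 24, so ωₙ = √24 ≈ 4.899 rad/s.
2ζωₙ = 7, so ζ = 7/(2·√24) ≈ 0.7144.

ωₙ ≈ 4.899 rad/s, ζ ≈ 0.7144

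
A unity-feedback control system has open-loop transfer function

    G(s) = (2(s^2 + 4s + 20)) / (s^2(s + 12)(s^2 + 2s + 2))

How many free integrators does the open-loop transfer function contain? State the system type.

Type 2

The denominator has 2 factors of s at the origin (free integrators), so this is a Type 2 system.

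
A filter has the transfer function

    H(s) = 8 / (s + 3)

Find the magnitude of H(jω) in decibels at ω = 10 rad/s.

|H(j10)|_dB ≈ -2.31 dB

Substitute s = j10: numerator = 8, denominator = 3 + j10.
|H(j10)| = |8| / |3 + j10| = 8 / 10.440 ≈ 0.7663.
In decibels: 20·log₁₀(0.7663) ≈ -2.31 dB.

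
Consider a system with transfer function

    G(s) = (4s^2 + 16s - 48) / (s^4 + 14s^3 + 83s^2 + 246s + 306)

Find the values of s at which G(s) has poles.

The poles are the roots of the denominator s^4 + 14s^3 + 83s^2 + 246s + 306 = 0.
No real roots exist; factor into two real quadratics: (s^2 + 8s + 17)(s^2 + 6s + 18) = 0.
Each quadratic gives a conjugate pair via the quadratic formula.

s = -4 + j, -4 - j, -3 + 3j, -3 - 3j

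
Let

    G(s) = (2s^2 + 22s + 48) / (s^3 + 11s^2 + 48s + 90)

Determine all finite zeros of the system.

Set the numerator to zero: 2s^2 + 22s + 48 = 0, i.e. 2·(s^2 + 11s + 24) = 0.
Factoring: (s + 3)(s + 8) = 0.

s = -3, -8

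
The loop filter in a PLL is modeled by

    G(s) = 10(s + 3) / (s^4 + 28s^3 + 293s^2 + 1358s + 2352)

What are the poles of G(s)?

The poles are the roots of the denominator s^4 + 28s^3 + 293s^2 + 1358s + 2352 = 0.
Trying s = -6: the polynomial evaluates to 0, so (s + 6) is a factor.
Dividing out leaves s^3 + 22s^2 + 161s + 392 = 0.
This factors further as (s + 7)^2(s + 8) = 0.

s = -6, -7, -7, -8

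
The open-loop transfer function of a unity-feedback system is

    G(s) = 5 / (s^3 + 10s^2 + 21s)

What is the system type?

Type 1

Factor s from the denominator: s^3 + 10s^2 + 21s = s·(s^2 + 10s + 21).
There is 1 pole at the origin, so the system is Type 1.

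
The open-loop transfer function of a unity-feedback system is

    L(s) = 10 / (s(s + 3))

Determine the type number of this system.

The denominator has 1 factor of s at the origin (free integrator), so this is a Type 1 system.

Type 1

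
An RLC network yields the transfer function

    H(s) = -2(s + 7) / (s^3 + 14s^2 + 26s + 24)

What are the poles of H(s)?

The poles are the roots of the denominator s^3 + 14s^2 + 26s + 24 = 0.
Trying s = -12: the polynomial evaluates to 0, so (s + 12) is a factor.
Dividing out leaves s^2 + 2s + 2 = 0.
The quadratic formula then gives s = -1 ± 1j.

s = -1 + j, -1 - j, -12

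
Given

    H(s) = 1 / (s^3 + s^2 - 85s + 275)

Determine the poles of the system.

s = 5, 5, -11

The poles are the roots of the denominator s^3 + s^2 - 85s + 275 = 0.
Trying s = 5: the polynomial evaluates to 0, so (s - 5) is a factor.
Dividing out leaves s^2 + 6s - 55 = 0.
Factoring the quadratic: (s - 5)(s + 11) = 0.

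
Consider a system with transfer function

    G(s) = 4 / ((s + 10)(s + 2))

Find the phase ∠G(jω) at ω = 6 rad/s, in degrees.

∠G(j6) ≈ -102.5°

At s = j6: numerator = 4, denominator = -16 + j72.
∠G = ∠num − ∠den = 0° − (102.53°) = -102.5°.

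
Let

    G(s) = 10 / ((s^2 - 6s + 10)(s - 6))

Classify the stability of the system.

The poles can be read from the denominator factors: s = 3 ± j, 6.
Since the pole(s) at s = 3 + j, 3 - j, 6 lie in the right half-plane, the system is unstable.

unstable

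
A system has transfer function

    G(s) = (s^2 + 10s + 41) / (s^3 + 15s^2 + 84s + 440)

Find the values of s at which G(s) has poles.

s = -2 ± 6j, -11

The poles are the roots of the denominator s^3 + 15s^2 + 84s + 440 = 0.
Trying s = -11: the polynomial evaluates to 0, so (s + 11) is a factor.
Dividing out leaves s^2 + 4s + 40 = 0.
The quadratic formula then gives s = -2 ± 6j.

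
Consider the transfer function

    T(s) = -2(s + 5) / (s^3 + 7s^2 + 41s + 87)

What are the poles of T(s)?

The poles are the roots of the denominator s^3 + 7s^2 + 41s + 87 = 0.
Trying s = -3: the polynomial evaluates to 0, so (s + 3) is a factor.
Dividing out leaves s^2 + 4s + 29 = 0.
The quadratic formula then gives s = -2 ± 5j.

s = -2 + 5j, -2 - 5j, -3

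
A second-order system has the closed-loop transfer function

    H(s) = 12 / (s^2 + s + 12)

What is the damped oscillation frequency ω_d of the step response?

ω_d ≈ 3.428 rad/s

Comparing s^2 + s + 12 to s^2 + 2ζωₙs + ωₙ²: ωₙ = √12 ≈ 3.464 rad/s and ζ = 1/(2·√12) ≈ 0.1443.
ζωₙ = 1/2 = 0.5, so ω_d = ωₙ√(1−ζ²) = √(ωₙ² − (ζωₙ)²) = √(12 − 0.5²) = √11.75 ≈ 3.428 rad/s.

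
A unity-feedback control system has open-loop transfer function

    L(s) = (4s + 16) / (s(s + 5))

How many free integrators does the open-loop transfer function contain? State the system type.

The denominator has 1 factor of s at the origin (free integrator), so this is a Type 1 system.

Type 1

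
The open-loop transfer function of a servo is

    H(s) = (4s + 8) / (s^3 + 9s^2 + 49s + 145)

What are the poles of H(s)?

The poles are the roots of the denominator s^3 + 9s^2 + 49s + 145 = 0.
Trying s = -5: the polynomial evaluates to 0, so (s + 5) is a factor.
Dividing out leaves s^2 + 4s + 29 = 0.
The quadratic formula then gives s = -2 ± 5j.

s = -2 ± 5j, -5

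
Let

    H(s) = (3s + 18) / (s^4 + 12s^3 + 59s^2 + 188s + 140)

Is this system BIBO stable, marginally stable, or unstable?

The denominator s^4 + 12s^3 + 59s^2 + 188s + 140 factors as (s^2 + 4s + 20)(s + 1)(s + 7), giving poles at s = -2 ± 4j, -1, -7.
Since all poles lie strictly in the left half-plane, the system is stable.

stable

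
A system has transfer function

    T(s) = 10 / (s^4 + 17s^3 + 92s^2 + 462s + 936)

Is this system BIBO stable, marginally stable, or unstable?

stable

The denominator s^4 + 17s^3 + 92s^2 + 462s + 936 factors as (s^2 + 2s + 26)(s + 3)(s + 12), giving poles at s = -1 + 5j, -1 - 5j, -3, -12.
Since all poles lie strictly in the left half-plane, the system is stable.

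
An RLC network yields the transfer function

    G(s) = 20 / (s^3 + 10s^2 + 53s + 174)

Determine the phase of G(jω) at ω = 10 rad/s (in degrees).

At s = j10: numerator = 20, denominator = -826 - j470.
∠G = ∠num − ∠den = 0° − (-150.36°) = 150.4°.

∠G(j10) ≈ 150.4°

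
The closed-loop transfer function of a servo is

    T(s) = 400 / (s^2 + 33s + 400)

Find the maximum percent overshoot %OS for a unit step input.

%OS ≈ 1.02%

Comparing s^2 + 33s + 400 to s^2 + 2ζωₙs + ωₙ²: ωₙ = 20 rad/s and ζ = 33/(2·20) = 0.825.
%OS = 100·exp(−πζ/√(1−ζ²)) = 100·exp(−π·0.825/√(1−0.825²)) ≈ 1.02%.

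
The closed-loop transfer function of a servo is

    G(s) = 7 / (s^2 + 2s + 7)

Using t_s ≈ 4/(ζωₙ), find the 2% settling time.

Comparing s^2 + 2s + 7 to s^2 + 2ζωₙs + ωₙ²: ωₙ = √7 ≈ 2.646 rad/s and ζ = 2/(2·√7) ≈ 0.3780.
ζωₙ = 2/2 = 1, so t_s ≈ 4/(ζωₙ) = 4/1 = 4 s.

t_s ≈ 4 s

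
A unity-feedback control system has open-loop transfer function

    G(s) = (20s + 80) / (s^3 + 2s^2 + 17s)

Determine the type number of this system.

Type 1

Factor s from the denominator: s^3 + 2s^2 + 17s = s·(s^2 + 2s + 17).
There is 1 pole at the origin, so the system is Type 1.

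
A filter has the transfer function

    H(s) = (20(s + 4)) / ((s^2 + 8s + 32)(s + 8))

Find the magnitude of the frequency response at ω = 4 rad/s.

Substitute s = j4: numerator = 80 + j80, denominator = j320.
|H(j4)| = |80 + j80| / |j320| = 113.14 / 320 ≈ 0.3536.

|H(j4)| ≈ 0.3536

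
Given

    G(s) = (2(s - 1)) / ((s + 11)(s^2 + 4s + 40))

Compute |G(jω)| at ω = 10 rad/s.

|G(j10)| ≈ 0.01875

Substitute s = j10: numerator = -2 + j20, denominator = -1060 - j160.
|G(j10)| = |-2 + j20| / |-1060 - j160| = 20.100 / 1072.0 ≈ 0.01875.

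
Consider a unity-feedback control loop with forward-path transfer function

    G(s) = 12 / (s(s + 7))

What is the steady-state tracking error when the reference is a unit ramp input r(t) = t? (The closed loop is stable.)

e_ss = 0.5833

G(s) has one pole at the origin.
This is a Type 1 system. Kv = lim_{s→0} s·G(s) = 12/7.
e_ss = 1/Kv = 1/(12/7) = 7/12 ≈ 0.5833.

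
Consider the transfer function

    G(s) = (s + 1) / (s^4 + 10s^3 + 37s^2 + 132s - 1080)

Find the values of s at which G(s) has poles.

s = -9, 3, -2 ± 6j

The poles are the roots of the denominator s^4 + 10s^3 + 37s^2 + 132s - 1080 = 0.
Trying s = -9: the polynomial evaluates to 0, so (s + 9) is a factor.
Dividing out leaves s^3 + s^2 + 28s - 120 = 0.
This factors further as (s - 3)(s^2 + 4s + 40) = 0.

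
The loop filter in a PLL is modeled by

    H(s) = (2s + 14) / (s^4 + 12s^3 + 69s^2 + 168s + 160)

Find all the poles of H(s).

s = -2 ± j, -4 ± 4j

The poles are the roots of the denominator s^4 + 12s^3 + 69s^2 + 168s + 160 = 0.
No real roots exist; factor into two real quadratics: (s^2 + 4s + 5)(s^2 + 8s + 32) = 0.
Each quadratic gives a conjugate pair via the quadratic formula.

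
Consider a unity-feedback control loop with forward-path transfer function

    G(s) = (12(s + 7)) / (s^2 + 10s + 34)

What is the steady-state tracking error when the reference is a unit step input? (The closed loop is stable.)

e_ss = 0.2881

G(s) has no poles at the origin.
This is a Type 0 system. Kp = lim_{s→0} G(s) = 84/34 = 42/17.
e_ss = 1/(1 + Kp) = 1/(1 + 42/17) = 17/59 ≈ 0.2881.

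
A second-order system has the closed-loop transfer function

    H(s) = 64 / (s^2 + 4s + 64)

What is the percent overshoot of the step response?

%OS ≈ 44.4%

Comparing s^2 + 4s + 64 to s^2 + 2ζωₙs + ωₙ²: ωₙ = 8 rad/s and ζ = 4/(2·8) = 0.25.
%OS = 100·exp(−πζ/√(1−ζ²)) = 100·exp(−π·0.25/√(1−0.25²)) ≈ 44.4%.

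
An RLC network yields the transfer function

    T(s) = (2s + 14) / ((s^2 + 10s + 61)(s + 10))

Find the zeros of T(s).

Set the numerator to zero: 2s + 14 = 0, i.e. 2·(s + 7) = 0.
So s = -7.

s = -7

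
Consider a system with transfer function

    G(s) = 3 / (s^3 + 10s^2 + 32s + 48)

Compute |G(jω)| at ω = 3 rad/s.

|G(j3)| ≈ 0.03714

Substitute s = j3: numerator = 3, denominator = -42 + j69.
|G(j3)| = |3| / |-42 + j69| = 3 / 80.777 ≈ 0.03714.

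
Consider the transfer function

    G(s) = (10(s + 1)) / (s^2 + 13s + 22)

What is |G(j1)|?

|G(j1)| ≈ 0.5726

Substitute s = j1: numerator = 10 + j10, denominator = 21 + j13.
|G(j1)| = |10 + j10| / |21 + j13| = 14.142 / 24.698 ≈ 0.5726.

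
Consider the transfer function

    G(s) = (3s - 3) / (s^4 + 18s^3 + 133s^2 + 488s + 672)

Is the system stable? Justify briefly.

stable

The denominator s^4 + 18s^3 + 133s^2 + 488s + 672 factors as (s + 3)(s^2 + 8s + 32)(s + 7), giving poles at s = -3, -4 + 4j, -4 - 4j, -7.
Since all poles lie strictly in the left half-plane, the system is stable.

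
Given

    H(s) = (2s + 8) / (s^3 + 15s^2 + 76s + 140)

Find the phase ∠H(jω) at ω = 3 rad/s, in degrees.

At s = j3: numerator = 8 + j6, denominator = 5 + j201.
∠H = ∠num − ∠den = 36.870° − (88.575°) = -51.71°.

∠H(j3) ≈ -51.71°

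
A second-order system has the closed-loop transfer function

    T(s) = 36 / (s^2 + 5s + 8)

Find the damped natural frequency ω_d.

ω_d ≈ 1.323 rad/s

Comparing s^2 + 5s + 8 to s^2 + 2ζωₙs + ωₙ²: ωₙ = √8 ≈ 2.828 rad/s and ζ = 5/(2·√8) ≈ 0.8839.
ζωₙ = 5/2 = 2.5, so ω_d = ωₙ√(1−ζ²) = √(ωₙ² − (ζωₙ)²) = √(8 − 2.5²) = √1.75 ≈ 1.323 rad/s.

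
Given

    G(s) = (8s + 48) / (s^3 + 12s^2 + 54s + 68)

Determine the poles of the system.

s = -5 ± 3j, -2

The poles are the roots of the denominator s^3 + 12s^2 + 54s + 68 = 0.
Trying s = -2: the polynomial evaluates to 0, so (s + 2) is a factor.
Dividing out leaves s^2 + 10s + 34 = 0.
The quadratic formula then gives s = -5 ± 3j.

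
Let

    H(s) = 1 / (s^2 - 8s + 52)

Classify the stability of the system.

The denominator s^2 - 8s + 52 factors as (s^2 - 8s + 52), giving poles at s = 4 ± 6j.
Since the pole(s) at s = 4 + 6j, 4 - 6j lie in the right half-plane, the system is unstable.

unstable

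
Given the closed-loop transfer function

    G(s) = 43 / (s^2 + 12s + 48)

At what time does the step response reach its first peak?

Comparing s^2 + 12s + 48 to s^2 + 2ζωₙs + ωₙ²: ωₙ = √48 ≈ 6.928 rad/s and ζ = 12/(2·√48) ≈ 0.8660.
ζωₙ = 12/2 = 6, so ω_d = ωₙ√(1−ζ²) = √(ωₙ² − (ζωₙ)²) = √(48 − 6²) = √12 ≈ 3.464 rad/s.
t_p = π/ω_d = π/3.464 ≈ 0.9069 s.

t_p ≈ 0.9069 s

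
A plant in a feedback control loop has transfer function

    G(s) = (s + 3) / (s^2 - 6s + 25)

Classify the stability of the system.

The denominator s^2 - 6s + 25 factors as (s^2 - 6s + 25), giving poles at s = 3 + 4j, 3 - 4j.
Since the pole(s) at s = 3 + 4j, 3 - 4j lie in the right half-plane, the system is unstable.

unstable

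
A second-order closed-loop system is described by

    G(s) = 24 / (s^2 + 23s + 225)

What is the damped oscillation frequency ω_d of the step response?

Comparing s^2 + 23s + 225 to s^2 + 2ζωₙs + ωₙ²: ωₙ = 15 rad/s and ζ = 23/(2·15) ≈ 0.7667.
ζωₙ = 23/2 = 11.5, so ω_d = ωₙ√(1−ζ²) = √(ωₙ² − (ζωₙ)²) = √(225 − 11.5²) = √92.75 ≈ 9.631 rad/s.

ω_d ≈ 9.631 rad/s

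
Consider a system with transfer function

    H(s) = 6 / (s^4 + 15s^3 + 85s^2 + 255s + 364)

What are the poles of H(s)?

s = -7, -2 ± 3j, -4

The poles are the roots of the denominator s^4 + 15s^3 + 85s^2 + 255s + 364 = 0.
Trying s = -7: the polynomial evaluates to 0, so (s + 7) is a factor.
Dividing out leaves s^3 + 8s^2 + 29s + 52 = 0.
This factors further as (s^2 + 4s + 13)(s + 4) = 0.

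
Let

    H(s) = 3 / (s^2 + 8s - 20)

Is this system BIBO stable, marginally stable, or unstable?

unstable

The denominator s^2 + 8s - 20 factors as (s - 2)(s + 10), giving poles at s = 2, -10.
Since the pole(s) at s = 2 lie in the right half-plane, the system is unstable.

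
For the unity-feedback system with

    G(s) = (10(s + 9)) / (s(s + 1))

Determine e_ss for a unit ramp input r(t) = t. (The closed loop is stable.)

G(s) has one pole at the origin.
This is a Type 1 system. Kv = lim_{s→0} s·G(s) = 90/1.
e_ss = 1/Kv = 1/(90) = 1/90 ≈ 0.01111.

e_ss = 0.01111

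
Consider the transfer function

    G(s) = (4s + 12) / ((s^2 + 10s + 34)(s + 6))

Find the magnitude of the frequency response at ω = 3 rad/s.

|G(j3)| ≈ 0.06478

Substitute s = j3: numerator = 12 + j12, denominator = 60 + j255.
|G(j3)| = |12 + j12| / |60 + j255| = 16.971 / 261.96 ≈ 0.06478.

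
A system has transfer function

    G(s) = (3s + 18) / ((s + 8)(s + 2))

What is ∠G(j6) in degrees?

At s = j6: numerator = 18 + j18, denominator = -20 + j60.
∠G = ∠num − ∠den = 45° − (108.43°) = -63.43°.

∠G(j6) ≈ -63.43°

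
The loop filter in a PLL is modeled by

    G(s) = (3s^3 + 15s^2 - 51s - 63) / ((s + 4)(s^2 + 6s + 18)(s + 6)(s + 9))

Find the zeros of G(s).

Set the numerator to zero: 3s^3 + 15s^2 - 51s - 63 = 0, i.e. 3·(s^3 + 5s^2 - 17s - 21) = 0.
Factoring: (s + 1)(s - 3)(s + 7) = 0.

s = -1, 3, -7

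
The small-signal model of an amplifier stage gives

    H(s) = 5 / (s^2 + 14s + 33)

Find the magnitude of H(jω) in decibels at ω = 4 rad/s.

Substitute s = j4: numerator = 5, denominator = 17 + j56.
|H(j4)| = |5| / |17 + j56| = 5 / 58.523 ≈ 0.08544.
In decibels: 20·log₁₀(0.08544) ≈ -21.4 dB.

|H(j4)|_dB ≈ -21.4 dB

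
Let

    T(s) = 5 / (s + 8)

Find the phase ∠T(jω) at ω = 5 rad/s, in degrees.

At s = j5: numerator = 5, denominator = 8 + j5.
∠T = ∠num − ∠den = 0° − (32.005°) = -32.01°.

∠T(j5) ≈ -32.01°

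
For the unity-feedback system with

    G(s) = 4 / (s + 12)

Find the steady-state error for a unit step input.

e_ss = 0.7500

G(s) has no poles at the origin.
This is a Type 0 system. Kp = lim_{s→0} G(s) = 4/12 = 1/3.
e_ss = 1/(1 + Kp) = 1/(1 + 1/3) = 3/4 ≈ 0.7500.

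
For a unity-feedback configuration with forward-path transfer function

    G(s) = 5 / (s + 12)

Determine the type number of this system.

Type 0

The denominator has no factor of s at the origin — no free integrator — so this is a Type 0 system.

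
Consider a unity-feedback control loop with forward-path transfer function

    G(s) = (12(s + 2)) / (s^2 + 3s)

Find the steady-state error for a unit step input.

e_ss = 0

G(s) has one pole at the origin.
This is a Type 1 system; for a step input the steady-state error is zero.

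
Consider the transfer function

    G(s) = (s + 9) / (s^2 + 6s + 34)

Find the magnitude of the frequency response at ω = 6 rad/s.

Substitute s = j6: numerator = 9 + j6, denominator = -2 + j36.
|G(j6)| = |9 + j6| / |-2 + j36| = 10.817 / 36.056 = 0.3000.

|G(j6)| = 0.3000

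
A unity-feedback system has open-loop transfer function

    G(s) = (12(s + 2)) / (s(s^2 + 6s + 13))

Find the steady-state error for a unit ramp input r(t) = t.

e_ss = 0.5417

G(s) has one pole at the origin.
This is a Type 1 system. Kv = lim_{s→0} s·G(s) = 24/13.
e_ss = 1/Kv = 1/(24/13) = 13/24 ≈ 0.5417.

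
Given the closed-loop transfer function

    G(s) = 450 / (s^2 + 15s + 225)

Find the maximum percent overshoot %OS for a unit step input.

%OS ≈ 16.3%

Comparing s^2 + 15s + 225 to s^2 + 2ζωₙs + ωₙ²: ωₙ = 15 rad/s and ζ = 15/(2·15) = 0.5.
%OS = 100·exp(−πζ/√(1−ζ²)) = 100·exp(−π·0.5/√(1−0.5²)) ≈ 16.3%.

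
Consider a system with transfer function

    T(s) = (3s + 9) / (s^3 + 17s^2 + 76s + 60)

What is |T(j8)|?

|T(j8)| ≈ 0.02483

Substitute s = j8: numerator = 9 + j24, denominator = -1028 + j96.
|T(j8)| = |9 + j24| / |-1028 + j96| = 25.632 / 1032.5 ≈ 0.02483.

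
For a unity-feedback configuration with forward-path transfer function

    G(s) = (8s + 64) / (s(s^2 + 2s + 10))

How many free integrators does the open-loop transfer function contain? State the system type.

Type 1

The denominator has 1 factor of s at the origin (free integrator), so this is a Type 1 system.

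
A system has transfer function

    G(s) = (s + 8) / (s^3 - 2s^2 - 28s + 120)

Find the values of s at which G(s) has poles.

s = 4 ± 2j, -6

The poles are the roots of the denominator s^3 - 2s^2 - 28s + 120 = 0.
Trying s = -6: the polynomial evaluates to 0, so (s + 6) is a factor.
Dividing out leaves s^2 - 8s + 20 = 0.
The quadratic formula then gives s = 4 ± 2j.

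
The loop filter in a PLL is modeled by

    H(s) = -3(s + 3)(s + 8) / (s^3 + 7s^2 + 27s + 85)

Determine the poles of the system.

s = -1 ± 4j, -5

The poles are the roots of the denominator s^3 + 7s^2 + 27s + 85 = 0.
Trying s = -5: the polynomial evaluates to 0, so (s + 5) is a factor.
Dividing out leaves s^2 + 2s + 17 = 0.
The quadratic formula then gives s = -1 ± 4j.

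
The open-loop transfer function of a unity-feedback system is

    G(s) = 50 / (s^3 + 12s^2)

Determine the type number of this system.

The denominator has 2 factors of s at the origin (free integrators), so this is a Type 2 system.

Type 2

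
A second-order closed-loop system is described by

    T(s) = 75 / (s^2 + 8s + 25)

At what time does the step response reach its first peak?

Comparing s^2 + 8s + 25 to s^2 + 2ζωₙs + ωₙ²: ωₙ = 5 rad/s and ζ = 8/(2·5) = 0.8.
ζωₙ = 8/2 = 4, so ω_d = ωₙ√(1−ζ²) = √(ωₙ² − (ζωₙ)²) = √(25 − 4²) = √9 = 3 rad/s.
t_p = π/ω_d = π/3 ≈ 1.047 s.

t_p ≈ 1.047 s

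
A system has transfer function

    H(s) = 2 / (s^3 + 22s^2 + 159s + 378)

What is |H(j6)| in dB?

Substitute s = j6: numerator = 2, denominator = -414 + j738.
|H(j6)| = |2| / |-414 + j738| = 2 / 846.19 ≈ 0.002364.
In decibels: 20·log₁₀(0.002364) ≈ -52.5 dB.

|H(j6)|_dB ≈ -52.5 dB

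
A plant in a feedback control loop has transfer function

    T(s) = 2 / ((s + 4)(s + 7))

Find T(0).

T(0) = 1/14 ≈ 0.07143

Set s = 0: T(0) = (2) / (28) = 1/14.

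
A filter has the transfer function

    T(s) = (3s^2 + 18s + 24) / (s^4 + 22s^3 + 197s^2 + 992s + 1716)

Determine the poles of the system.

s = -4 ± 6j, -11, -3

The poles are the roots of the denominator s^4 + 22s^3 + 197s^2 + 992s + 1716 = 0.
Trying s = -11: the polynomial evaluates to 0, so (s + 11) is a factor.
Dividing out leaves s^3 + 11s^2 + 76s + 156 = 0.
This factors further as (s^2 + 8s + 52)(s + 3) = 0.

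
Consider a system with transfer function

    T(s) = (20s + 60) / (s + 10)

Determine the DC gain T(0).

T(0) = 6

Set s = 0: T(0) = (60) / (10) = 6.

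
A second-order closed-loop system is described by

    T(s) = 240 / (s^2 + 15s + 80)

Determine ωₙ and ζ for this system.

ωₙ ≈ 8.944 rad/s, ζ ≈ 0.8385

Compare the denominator to the standard form s^2 + 2ζωₙs + ωₙ².
ωₙ² = 80, so ωₙ = √80 ≈ 8.944 rad/s.
2ζωₙ = 15, so ζ = 15/(2·√80) ≈ 0.8385.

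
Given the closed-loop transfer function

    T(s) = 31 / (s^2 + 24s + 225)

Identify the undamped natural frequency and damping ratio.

Compare the denominator to the standard form s^2 + 2ζωₙs + ωₙ².
ωₙ² = 225, so ωₙ = 15 rad/s.
2ζωₙ = 24, so ζ = 24/(2·15) = 0.8.
With ζ = 0.8 the response is underdamped.

ωₙ = 15 rad/s, ζ = 0.8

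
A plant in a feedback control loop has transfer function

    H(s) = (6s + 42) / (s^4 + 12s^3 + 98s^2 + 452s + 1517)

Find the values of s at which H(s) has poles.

The poles are the roots of the denominator s^4 + 12s^3 + 98s^2 + 452s + 1517 = 0.
No real roots exist; factor into two real quadratics: (s^2 + 10s + 41)(s^2 + 2s + 37) = 0.
Each quadratic gives a conjugate pair via the quadratic formula.

s = -5 ± 4j, -1 ± 6j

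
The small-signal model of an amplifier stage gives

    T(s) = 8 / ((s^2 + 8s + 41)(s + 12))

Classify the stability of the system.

The poles can be read from the denominator factors: s = -4 + 5j, -4 - 5j, -12.
Since all poles lie strictly in the left half-plane, the system is stable.

stable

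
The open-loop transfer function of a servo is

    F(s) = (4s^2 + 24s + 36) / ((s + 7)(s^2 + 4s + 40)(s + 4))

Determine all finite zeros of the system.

Set the numerator to zero: 4s^2 + 24s + 36 = 0, i.e. 4·(s^2 + 6s + 9) = 0.
Factoring: (s + 3)^2 = 0.

s = -3, -3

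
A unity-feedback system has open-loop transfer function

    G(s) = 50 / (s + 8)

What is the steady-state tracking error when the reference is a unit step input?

e_ss = 0.1379

G(s) has no poles at the origin.
This is a Type 0 system. Kp = lim_{s→0} G(s) = 50/8 = 25/4.
e_ss = 1/(1 + Kp) = 1/(1 + 25/4) = 4/29 ≈ 0.1379.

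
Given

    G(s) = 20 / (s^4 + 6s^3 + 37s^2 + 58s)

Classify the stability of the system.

marginally stable

The denominator s^4 + 6s^3 + 37s^2 + 58s factors as s(s^2 + 4s + 29)(s + 2), giving poles at s = 0, -2 ± 5j, -2.
Since the simple pole(s) at s = 0 lie on the jω-axis with none in the right half-plane, the system is marginally stable.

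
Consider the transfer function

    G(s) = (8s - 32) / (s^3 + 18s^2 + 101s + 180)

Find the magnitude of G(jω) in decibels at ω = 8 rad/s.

Substitute s = j8: numerator = -32 + j64, denominator = -972 + j296.
|G(j8)| = |-32 + j64| / |-972 + j296| = 71.554 / 1016.1 ≈ 0.07042.
In decibels: 20·log₁₀(0.07042) ≈ -23.0 dB.

|G(j8)|_dB ≈ -23.0 dB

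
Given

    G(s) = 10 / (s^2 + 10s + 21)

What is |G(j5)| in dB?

|G(j5)|_dB ≈ -14.0 dB

Substitute s = j5: numerator = 10, denominator = -4 + j50.
|G(j5)| = |10| / |-4 + j50| = 10 / 50.160 ≈ 0.1994.
In decibels: 20·log₁₀(0.1994) ≈ -14.0 dB.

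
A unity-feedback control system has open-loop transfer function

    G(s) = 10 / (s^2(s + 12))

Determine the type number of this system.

The denominator has 2 factors of s at the origin (free integrators), so this is a Type 2 system.

Type 2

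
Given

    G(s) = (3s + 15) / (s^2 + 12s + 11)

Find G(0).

Set s = 0: G(0) = (15) / (11) = 15/11.

G(0) = 15/11 ≈ 1.364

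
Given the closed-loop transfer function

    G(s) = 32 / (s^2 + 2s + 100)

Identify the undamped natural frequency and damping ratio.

Compare the denominator to the standard form s^2 + 2ζωₙs + ωₙ².
ωₙ² = 100, so ωₙ = 10 rad/s.
2ζωₙ = 2, so ζ = 2/(2·10) = 0.1.
With ζ = 0.1 the response is underdamped.

ωₙ = 10 rad/s, ζ = 0.1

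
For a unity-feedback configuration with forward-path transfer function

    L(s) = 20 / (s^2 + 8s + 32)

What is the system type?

Type 0

The denominator has no factor of s at the origin — no free integrator — so this is a Type 0 system.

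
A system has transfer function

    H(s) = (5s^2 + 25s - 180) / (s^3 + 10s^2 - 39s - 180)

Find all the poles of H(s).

The poles are the roots of the denominator s^3 + 10s^2 - 39s - 180 = 0.
Trying s = -12: the polynomial evaluates to 0, so (s + 12) is a factor.
Dividing out leaves s^2 - 2s - 15 = 0.
Factoring the quadratic: (s + 3)(s - 5) = 0.

s = -12, -3, 5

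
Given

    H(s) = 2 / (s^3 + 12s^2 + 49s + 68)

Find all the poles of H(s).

The poles are the roots of the denominator s^3 + 12s^2 + 49s + 68 = 0.
Trying s = -4: the polynomial evaluates to 0, so (s + 4) is a factor.
Dividing out leaves s^2 + 8s + 17 = 0.
The quadratic formula then gives s = -4 ± 1j.

s = -4 ± j, -4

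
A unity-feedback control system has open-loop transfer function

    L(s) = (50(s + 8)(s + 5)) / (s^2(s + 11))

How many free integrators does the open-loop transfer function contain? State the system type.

Type 2

The denominator has 2 factors of s at the origin (free integrators), so this is a Type 2 system.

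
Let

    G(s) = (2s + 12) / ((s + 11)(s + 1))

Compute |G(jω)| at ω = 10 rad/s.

|G(j10)| ≈ 0.1561

Substitute s = j10: numerator = 12 + j20, denominator = -89 + j120.
|G(j10)| = |12 + j20| / |-89 + j120| = 23.324 / 149.40 ≈ 0.1561.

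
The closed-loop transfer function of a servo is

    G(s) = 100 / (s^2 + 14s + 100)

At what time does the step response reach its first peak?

Comparing s^2 + 14s + 100 to s^2 + 2ζωₙs + ωₙ²: ωₙ = 10 rad/s and ζ = 14/(2·10) = 0.7.
ζωₙ = 14/2 = 7, so ω_d = ωₙ√(1−ζ²) = √(ωₙ² − (ζωₙ)²) = √(100 − 7²) = √51 ≈ 7.141 rad/s.
t_p = π/ω_d = π/7.141 ≈ 0.4399 s.

t_p ≈ 0.4399 s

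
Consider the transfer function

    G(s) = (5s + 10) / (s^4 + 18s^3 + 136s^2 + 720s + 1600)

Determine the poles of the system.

s = -2 ± 6j, -10, -4

The poles are the roots of the denominator s^4 + 18s^3 + 136s^2 + 720s + 1600 = 0.
Trying s = -10: the polynomial evaluates to 0, so (s + 10) is a factor.
Dividing out leaves s^3 + 8s^2 + 56s + 160 = 0.
This factors further as (s^2 + 4s + 40)(s + 4) = 0.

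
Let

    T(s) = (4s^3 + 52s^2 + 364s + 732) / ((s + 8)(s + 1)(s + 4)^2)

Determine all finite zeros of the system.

s = -3, -5 ± 6j

Set the numerator to zero: 4s^3 + 52s^2 + 364s + 732 = 0, i.e. 4·(s^3 + 13s^2 + 91s + 183) = 0.
Factoring: (s + 3)(s^2 + 10s + 61) = 0.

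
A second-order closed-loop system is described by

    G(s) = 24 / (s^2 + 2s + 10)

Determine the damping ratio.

Compare the denominator to the standard form s^2 + 2ζωₙs + ωₙ².
ωₙ² = 10, so ωₙ = √10 ≈ 3.162 rad/s.
2ζωₙ = 2, so ζ = 2/(2·√10) ≈ 0.3162.

ζ ≈ 0.3162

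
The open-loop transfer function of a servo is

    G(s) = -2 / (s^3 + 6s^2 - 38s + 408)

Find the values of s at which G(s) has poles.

The poles are the roots of the denominator s^3 + 6s^2 - 38s + 408 = 0.
Trying s = -12: the polynomial evaluates to 0, so (s + 12) is a factor.
Dividing out leaves s^2 - 6s + 34 = 0.
The quadratic formula then gives s = 3 ± 5j.

s = 3 ± 5j, -12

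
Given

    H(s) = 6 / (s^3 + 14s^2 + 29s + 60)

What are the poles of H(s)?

The poles are the roots of the denominator s^3 + 14s^2 + 29s + 60 = 0.
Trying s = -12: the polynomial evaluates to 0, so (s + 12) is a factor.
Dividing out leaves s^2 + 2s + 5 = 0.
The quadratic formula then gives s = -1 ± 2j.

s = -1 ± 2j, -12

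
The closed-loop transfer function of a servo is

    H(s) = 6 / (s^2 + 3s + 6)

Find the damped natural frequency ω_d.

ω_d ≈ 1.936 rad/s

Comparing s^2 + 3s + 6 to s^2 + 2ζωₙs + ωₙ²: ωₙ = √6 ≈ 2.449 rad/s and ζ = 3/(2·√6) ≈ 0.6124.
ζωₙ = 3/2 = 1.5, so ω_d = ωₙ√(1−ζ²) = √(ωₙ² − (ζωₙ)²) = √(6 − 1.5²) = √3.75 ≈ 1.936 rad/s.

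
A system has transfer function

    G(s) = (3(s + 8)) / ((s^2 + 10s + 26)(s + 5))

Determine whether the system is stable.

stable

The poles can be read from the denominator factors: s = -5 + j, -5 - j, -5.
Since all poles lie strictly in the left half-plane, the system is stable.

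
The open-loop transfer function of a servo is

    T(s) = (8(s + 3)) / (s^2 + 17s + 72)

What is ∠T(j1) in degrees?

At s = j1: numerator = 24 + j8, denominator = 71 + j17.
∠T = ∠num − ∠den = 18.435° − (13.465°) = 4.970°.

∠T(j1) ≈ 4.970°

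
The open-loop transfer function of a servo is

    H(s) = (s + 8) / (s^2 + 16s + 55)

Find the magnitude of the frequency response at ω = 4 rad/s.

|H(j4)| ≈ 0.1193

Substitute s = j4: numerator = 8 + j4, denominator = 39 + j64.
|H(j4)| = |8 + j4| / |39 + j64| = 8.9443 / 74.947 ≈ 0.1193.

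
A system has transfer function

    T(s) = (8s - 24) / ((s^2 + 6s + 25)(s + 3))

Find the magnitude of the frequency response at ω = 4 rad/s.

Substitute s = j4: numerator = -24 + j32, denominator = -69 + j108.
|T(j4)| = |-24 + j32| / |-69 + j108| = 40 / 128.16 ≈ 0.3121.

|T(j4)| ≈ 0.3121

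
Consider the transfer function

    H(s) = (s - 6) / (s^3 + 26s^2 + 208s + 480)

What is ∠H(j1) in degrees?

∠H(j1) ≈ 146.0°

At s = j1: numerator = -6 + j1, denominator = 454 + j207.
∠H = ∠num − ∠den = 170.54° − (24.510°) = 146.0°.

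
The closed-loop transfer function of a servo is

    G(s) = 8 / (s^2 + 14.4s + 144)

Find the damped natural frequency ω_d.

ω_d = 9.600 rad/s

Comparing s^2 + 14.4s + 144 to s^2 + 2ζωₙs + ωₙ²: ωₙ = 12 rad/s and ζ = 14.4/(2·12) = 0.6.
ζωₙ = 14.4/2 = 7.2, so ω_d = ωₙ√(1−ζ²) = √(ωₙ² − (ζωₙ)²) = √(144 − 7.2²) = √92.16 = 9.600 rad/s.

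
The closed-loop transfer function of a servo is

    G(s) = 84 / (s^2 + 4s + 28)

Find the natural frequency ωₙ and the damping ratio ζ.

Compare the denominator to the standard form s^2 + 2ζωₙs + ωₙ².
ωₙ² = 28, so ωₙ = √28 ≈ 5.292 rad/s.
2ζωₙ = 4, so ζ = 4/(2·√28) ≈ 0.3780.

ωₙ ≈ 5.292 rad/s, ζ ≈ 0.3780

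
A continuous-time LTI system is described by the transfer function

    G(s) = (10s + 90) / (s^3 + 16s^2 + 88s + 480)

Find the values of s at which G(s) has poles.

The poles are the roots of the denominator s^3 + 16s^2 + 88s + 480 = 0.
Trying s = -12: the polynomial evaluates to 0, so (s + 12) is a factor.
Dividing out leaves s^2 + 4s + 40 = 0.
The quadratic formula then gives s = -2 ± 6j.

s = -2 + 6j, -2 - 6j, -12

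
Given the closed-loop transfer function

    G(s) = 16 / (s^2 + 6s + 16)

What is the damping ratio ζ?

ζ = 0.75

Compare the denominator to the standard form s^2 + 2ζωₙs + ωₙ².
ωₙ² = 16, so ωₙ = 4 rad/s.
2ζωₙ = 6, so ζ = 6/(2·4) = 0.75.
With ζ = 0.75 the response is underdamped.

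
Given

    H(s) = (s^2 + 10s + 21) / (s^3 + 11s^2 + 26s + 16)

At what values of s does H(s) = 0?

s = -3, -7

Set the numerator to zero: s^2 + 10s + 21 = 0.
Factoring: (s + 3)(s + 7) = 0.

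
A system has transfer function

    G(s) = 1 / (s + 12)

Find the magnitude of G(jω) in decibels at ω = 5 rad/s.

Substitute s = j5: numerator = 1, denominator = 12 + j5.
|G(j5)| = |1| / |12 + j5| = 1 / 13 ≈ 0.07692.
In decibels: 20·log₁₀(0.07692) ≈ -22.3 dB.

|G(j5)|_dB ≈ -22.3 dB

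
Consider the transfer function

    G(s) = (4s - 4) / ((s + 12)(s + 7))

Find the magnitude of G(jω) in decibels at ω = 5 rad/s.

Substitute s = j5: numerator = -4 + j20, denominator = 59 + j95.
|G(j5)| = |-4 + j20| / |59 + j95| = 20.396 / 111.83 ≈ 0.1824.
In decibels: 20·log₁₀(0.1824) ≈ -14.8 dB.

|G(j5)|_dB ≈ -14.8 dB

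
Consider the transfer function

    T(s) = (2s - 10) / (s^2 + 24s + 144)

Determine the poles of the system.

The poles are the roots of the denominator s^2 + 24s + 144 = 0.
Factoring: (s + 12)^2 = 0, so s = -12 and s = -12.

s = -12, -12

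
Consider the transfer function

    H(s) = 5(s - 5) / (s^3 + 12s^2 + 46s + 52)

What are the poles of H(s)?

s = -5 ± j, -2

The poles are the roots of the denominator s^3 + 12s^2 + 46s + 52 = 0.
Trying s = -2: the polynomial evaluates to 0, so (s + 2) is a factor.
Dividing out leaves s^2 + 10s + 26 = 0.
The quadratic formula then gives s = -5 ± 1j.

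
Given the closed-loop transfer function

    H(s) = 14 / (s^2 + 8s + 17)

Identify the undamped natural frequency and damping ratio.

ωₙ ≈ 4.123 rad/s, ζ ≈ 0.9701

Compare the denominator to the standard form s^2 + 2ζωₙs + ωₙ².
ωₙ² = 17, so ωₙ = √17 ≈ 4.123 rad/s.
2ζωₙ = 8, so ζ = 8/(2·√17) ≈ 0.9701.
With ζ = 0.9701 the response is underdamped.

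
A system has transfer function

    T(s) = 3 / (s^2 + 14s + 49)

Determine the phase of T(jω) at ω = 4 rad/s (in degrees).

∠T(j4) ≈ -59.49°

At s = j4: numerator = 3, denominator = 33 + j56.
∠T = ∠num − ∠den = 0° − (59.490°) = -59.49°.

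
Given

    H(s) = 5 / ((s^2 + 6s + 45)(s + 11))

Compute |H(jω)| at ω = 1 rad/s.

Substitute s = j1: numerator = 5, denominator = 478 + j110.
|H(j1)| = |5| / |478 + j110| = 5 / 490.49 ≈ 0.01019.

|H(j1)| ≈ 0.01019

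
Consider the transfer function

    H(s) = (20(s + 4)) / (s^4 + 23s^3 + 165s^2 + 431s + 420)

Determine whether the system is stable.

The denominator s^4 + 23s^3 + 165s^2 + 431s + 420 factors as (s + 7)(s^2 + 4s + 5)(s + 12), giving poles at s = -7, -2 ± j, -12.
Since all poles lie strictly in the left half-plane, the system is stable.

stable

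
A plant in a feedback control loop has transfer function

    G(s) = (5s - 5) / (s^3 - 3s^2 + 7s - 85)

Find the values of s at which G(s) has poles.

The poles are the roots of the denominator s^3 - 3s^2 + 7s - 85 = 0.
Trying s = 5: the polynomial evaluates to 0, so (s - 5) is a factor.
Dividing out leaves s^2 + 2s + 17 = 0.
The quadratic formula then gives s = -1 ± 4j.

s = -1 ± 4j, 5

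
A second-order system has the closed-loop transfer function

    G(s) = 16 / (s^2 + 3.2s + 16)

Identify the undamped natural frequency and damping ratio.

ωₙ = 4 rad/s, ζ = 0.4

Compare the denominator to the standard form s^2 + 2ζωₙs + ωₙ².
ωₙ² = 16, so ωₙ = 4 rad/s.
2ζωₙ = 3.2, so ζ = 3.2/(2·4) = 0.4.
With ζ = 0.4 the response is underdamped.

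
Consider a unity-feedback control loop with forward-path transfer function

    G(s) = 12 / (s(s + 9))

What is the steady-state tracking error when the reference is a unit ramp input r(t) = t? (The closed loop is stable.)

e_ss = 0.7500

G(s) has one pole at the origin.
This is a Type 1 system. Kv = lim_{s→0} s·G(s) = 12/9 = 4/3.
e_ss = 1/Kv = 1/(4/3) = 3/4 ≈ 0.7500.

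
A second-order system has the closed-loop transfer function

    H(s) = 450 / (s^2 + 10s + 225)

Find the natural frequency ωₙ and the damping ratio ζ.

ωₙ = 15 rad/s, ζ ≈ 0.3333

Compare the denominator to the standard form s^2 + 2ζωₙs + ωₙ².
ωₙ² = 225, so ωₙ = 15 rad/s.
2ζωₙ = 10, so ζ = 10/(2·15) ≈ 0.3333.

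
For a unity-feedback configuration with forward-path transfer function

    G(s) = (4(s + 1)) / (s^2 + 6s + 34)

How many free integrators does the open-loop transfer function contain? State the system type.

Type 0

The denominator has no factor of s at the origin — no free integrator — so this is a Type 0 system.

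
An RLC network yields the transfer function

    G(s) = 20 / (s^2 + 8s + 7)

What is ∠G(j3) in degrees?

∠G(j3) ≈ -94.76°

At s = j3: numerator = 20, denominator = -2 + j24.
∠G = ∠num − ∠den = 0° − (94.764°) = -94.76°.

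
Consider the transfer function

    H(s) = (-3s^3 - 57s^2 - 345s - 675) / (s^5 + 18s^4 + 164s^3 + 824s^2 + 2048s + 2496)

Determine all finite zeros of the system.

Set the numerator to zero: -3s^3 - 57s^2 - 345s - 675 = 0, i.e. -3·(s^3 + 19s^2 + 115s + 225) = 0.
Factoring: (s + 5)^2(s + 9) = 0.

s = -5, -5, -9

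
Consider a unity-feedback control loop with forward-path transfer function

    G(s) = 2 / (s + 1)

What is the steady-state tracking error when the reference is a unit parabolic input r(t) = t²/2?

G(s) has no poles at the origin.
This is a Type 0 system; Ka = lim_{s→0} s^2·G(s) = 0, so the steady-state error for a parabola input is infinite.

e_ss = ∞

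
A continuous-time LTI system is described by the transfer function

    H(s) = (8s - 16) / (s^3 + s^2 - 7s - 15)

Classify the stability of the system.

The denominator s^3 + s^2 - 7s - 15 factors as (s^2 + 4s + 5)(s - 3), giving poles at s = -2 + j, -2 - j, 3.
Since the pole(s) at s = 3 lie in the right half-plane, the system is unstable.

unstable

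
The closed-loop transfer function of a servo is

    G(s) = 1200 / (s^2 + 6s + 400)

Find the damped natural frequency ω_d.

ω_d ≈ 19.77 rad/s

Comparing s^2 + 6s + 400 to s^2 + 2ζωₙs + ωₙ²: ωₙ = 20 rad/s and ζ = 6/(2·20) = 0.15.
ζωₙ = 6/2 = 3, so ω_d = ωₙ√(1−ζ²) = √(ωₙ² − (ζωₙ)²) = √(400 − 3²) = √391 ≈ 19.77 rad/s.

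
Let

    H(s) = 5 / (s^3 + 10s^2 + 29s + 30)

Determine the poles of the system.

s = -2 + j, -2 - j, -6

The poles are the roots of the denominator s^3 + 10s^2 + 29s + 30 = 0.
Trying s = -6: the polynomial evaluates to 0, so (s + 6) is a factor.
Dividing out leaves s^2 + 4s + 5 = 0.
The quadratic formula then gives s = -2 ± 1j.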